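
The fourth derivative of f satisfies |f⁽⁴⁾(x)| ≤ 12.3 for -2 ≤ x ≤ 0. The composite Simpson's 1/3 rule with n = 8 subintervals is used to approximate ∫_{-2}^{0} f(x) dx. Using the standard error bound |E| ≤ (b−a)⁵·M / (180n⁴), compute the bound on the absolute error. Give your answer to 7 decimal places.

0.0005339

|E| ≤ (2)⁵·12.3 / (180·8⁴) = 393.6/737280 = 0.0005339.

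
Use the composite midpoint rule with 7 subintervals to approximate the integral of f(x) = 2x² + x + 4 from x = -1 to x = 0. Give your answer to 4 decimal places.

h = (0 − (-1))/7 = 0.142857.
Midpoints m₁,…,m₇ = -0.928571, -0.785714, -0.642857, -0.5, -0.357143, -0.214286, -0.071429.
f(m₁)=4.795918, f(m₂)=4.448980, f(m₃)=4.183673, f(m₄)=4, f(m₅)=3.897959, f(m₆)=3.877551, f(m₇)=3.938776.
h·[f(m₁) + f(m₂) + f(m₃) + f(m₄) + f(m₅) + f(m₆) + f(m₇)] = 0.142857·(29.142857) = 4.1633.

4.1633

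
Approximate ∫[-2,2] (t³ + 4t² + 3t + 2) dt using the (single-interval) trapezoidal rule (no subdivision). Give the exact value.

T = (b−a)/2 · [f(-2) + f(2)] = 2·[4 + 32] = 72.

72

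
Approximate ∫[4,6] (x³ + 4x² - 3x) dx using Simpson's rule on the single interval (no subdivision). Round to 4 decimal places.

432.6667

S = (b−a)/6 · [f(4) + 4f(5) + f(6)] = 0.333333·[116 + 4·210 + 342] = 432.6667.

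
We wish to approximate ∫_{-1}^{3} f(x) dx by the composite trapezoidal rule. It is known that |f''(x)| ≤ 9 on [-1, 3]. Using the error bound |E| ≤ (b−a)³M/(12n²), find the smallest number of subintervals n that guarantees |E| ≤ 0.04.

35

Need 576/(12n²) ≤ 0.04.
n² ≥ 576/(12·0.04) = 1200 ⇒ n ≥ 34.6410, so the smallest n is 35.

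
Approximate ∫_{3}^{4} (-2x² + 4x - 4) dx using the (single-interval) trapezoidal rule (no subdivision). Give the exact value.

-15

T = (b−a)/2 · [f(3) + f(4)] = 0.5·[(-10) + (-20)] = -15.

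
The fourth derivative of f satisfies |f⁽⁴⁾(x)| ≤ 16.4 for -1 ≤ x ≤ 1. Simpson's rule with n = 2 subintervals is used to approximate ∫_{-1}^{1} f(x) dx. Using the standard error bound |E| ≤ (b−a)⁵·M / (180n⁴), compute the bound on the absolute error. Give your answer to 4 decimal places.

0.1822

|E| ≤ (2)⁵·16.4 / (180·2⁴) = 524.8/2880 = 0.1822.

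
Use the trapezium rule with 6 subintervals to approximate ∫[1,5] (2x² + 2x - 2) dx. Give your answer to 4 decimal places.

99.2593

h = (5 − 1)/6 = 0.666667.
Nodes x₀,…,x₆ = 1, 1.666667, 2.333333, 3, 3.666667, 4.333333, 5.
f(x) = 2x² + 2x - 2: f₀=2, f₁=6.888889, f₂=13.555556, f₃=22, f₄=32.222222, f₅=44.222222, f₆=58.
(h/2)·[f₀ + 2f₁ + 2f₂ + 2f₃ + 2f₄ + 2f₅ + f₆] = 0.333333·(297.777778) = 99.2593.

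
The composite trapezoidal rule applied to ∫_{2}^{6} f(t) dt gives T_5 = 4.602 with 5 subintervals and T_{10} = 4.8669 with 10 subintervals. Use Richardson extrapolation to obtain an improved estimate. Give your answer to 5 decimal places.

R = (4·T_{10} − T_5) / 3 = (4·4.8669 − 4.602)/3 = (14.8656)/3 = 4.95520.

4.95520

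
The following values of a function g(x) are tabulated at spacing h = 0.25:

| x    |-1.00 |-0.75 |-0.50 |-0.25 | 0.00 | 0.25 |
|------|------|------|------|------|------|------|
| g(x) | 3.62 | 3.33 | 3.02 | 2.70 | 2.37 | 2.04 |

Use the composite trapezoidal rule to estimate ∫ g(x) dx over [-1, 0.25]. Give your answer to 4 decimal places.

3.5625

h = 0.25, n = 5.
(h/2)·[y₀ + 2y₁ + 2y₂ + 2y₃ + 2y₄ + y₅] = 0.125·(28.50) = 3.5625.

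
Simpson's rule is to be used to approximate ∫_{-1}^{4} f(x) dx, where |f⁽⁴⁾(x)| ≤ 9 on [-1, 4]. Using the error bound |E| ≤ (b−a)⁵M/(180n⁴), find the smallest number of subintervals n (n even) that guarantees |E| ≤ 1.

4

Need 28125/(180n⁴) ≤ 1.
n⁴ ≥ 28125/(180·1) = 156.25 ⇒ n ≥ 3.5355, so the smallest even n is 4. (n must be even for Simpson's rule.)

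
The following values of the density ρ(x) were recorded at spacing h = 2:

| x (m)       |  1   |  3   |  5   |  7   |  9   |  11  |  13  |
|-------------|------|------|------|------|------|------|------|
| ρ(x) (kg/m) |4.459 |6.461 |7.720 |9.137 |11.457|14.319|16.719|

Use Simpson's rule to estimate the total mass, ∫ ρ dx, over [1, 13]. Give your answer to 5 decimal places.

119.46667

h = 2, n = 6.
(h/3)·[y₀ + 4y₁ + 2y₂ + 4y₃ + 2y₄ + 4y₅ + y₆] = 0.666667·(179.200) = 119.46667.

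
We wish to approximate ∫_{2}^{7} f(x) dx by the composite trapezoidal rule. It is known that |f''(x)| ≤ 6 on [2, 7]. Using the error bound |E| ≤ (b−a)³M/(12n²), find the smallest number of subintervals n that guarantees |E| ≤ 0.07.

30

Need 750/(12n²) ≤ 0.07.
n² ≥ 750/(12·0.07) = 892.857 ⇒ n ≥ 29.8807, so the smallest n is 30.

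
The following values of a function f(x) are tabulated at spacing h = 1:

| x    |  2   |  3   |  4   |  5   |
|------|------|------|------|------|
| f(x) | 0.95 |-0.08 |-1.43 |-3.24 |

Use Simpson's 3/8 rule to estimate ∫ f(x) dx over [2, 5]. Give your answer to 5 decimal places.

-2.55750

h = 1, n = 3.
(3h/8)·[y₀ + 3y₁ + 3y₂ + y₃] = 0.375·(-6.82) = -2.55750.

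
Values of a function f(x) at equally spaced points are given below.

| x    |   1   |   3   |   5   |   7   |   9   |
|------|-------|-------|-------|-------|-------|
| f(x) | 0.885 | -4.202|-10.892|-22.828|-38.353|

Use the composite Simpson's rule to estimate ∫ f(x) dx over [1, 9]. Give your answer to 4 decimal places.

-111.5813

h = 2, n = 4.
(h/3)·[y₀ + 4y₁ + 2y₂ + 4y₃ + y₄] = 0.666667·(-167.372) = -111.5813.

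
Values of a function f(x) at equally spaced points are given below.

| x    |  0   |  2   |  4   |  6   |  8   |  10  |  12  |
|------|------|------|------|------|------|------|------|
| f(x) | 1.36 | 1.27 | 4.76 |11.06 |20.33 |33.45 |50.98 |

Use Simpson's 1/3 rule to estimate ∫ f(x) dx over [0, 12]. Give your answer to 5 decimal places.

190.42667

h = 2, n = 6.
(h/3)·[y₀ + 4y₁ + 2y₂ + 4y₃ + 2y₄ + 4y₅ + y₆] = 0.666667·(285.64) = 190.42667.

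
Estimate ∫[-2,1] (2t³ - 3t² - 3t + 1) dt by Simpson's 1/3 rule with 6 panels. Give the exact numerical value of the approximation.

h = (1 − (-2))/6 = 0.5.
Nodes t₀,…,t₆ = -2, -1.5, -1, -0.5, 0, 0.5, 1.
f(t) = 2t³ - 3t² - 3t + 1: f₀=-21, f₁=-8, f₂=-1, f₃=1.5, f₄=1, f₅=-1, f₆=-3.
(h/3)·[f₀ + 4f₁ + 2f₂ + 4f₃ + 2f₄ + 4f₅ + f₆] = 0.166667·(-54) = -9.

-9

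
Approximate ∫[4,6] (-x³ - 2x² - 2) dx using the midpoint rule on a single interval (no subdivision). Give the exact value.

M = (b−a)·f(5) = 2·(-177) = -354.

-354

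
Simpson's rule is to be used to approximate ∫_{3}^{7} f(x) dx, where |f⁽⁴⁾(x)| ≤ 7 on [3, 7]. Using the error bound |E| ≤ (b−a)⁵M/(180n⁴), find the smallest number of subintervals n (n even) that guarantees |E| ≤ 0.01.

Need 7168/(180n⁴) ≤ 0.01.
n⁴ ≥ 7168/(180·0.01) = 3982.22 ⇒ n ≥ 7.9439, so the smallest even n is 8. (n must be even for Simpson's rule.)

8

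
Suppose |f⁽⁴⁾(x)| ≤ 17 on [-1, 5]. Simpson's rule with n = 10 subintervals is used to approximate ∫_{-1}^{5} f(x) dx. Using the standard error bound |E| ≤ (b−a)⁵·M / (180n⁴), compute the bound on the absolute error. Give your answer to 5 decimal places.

|E| ≤ (6)⁵·17 / (180·10⁴) = 132192/1800000 = 0.07344.

0.07344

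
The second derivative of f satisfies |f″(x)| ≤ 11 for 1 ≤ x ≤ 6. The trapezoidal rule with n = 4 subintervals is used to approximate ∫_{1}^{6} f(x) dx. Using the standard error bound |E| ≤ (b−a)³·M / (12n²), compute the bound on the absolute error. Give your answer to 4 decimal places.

7.1615

|E| ≤ (5)³·11 / (12·4²) = 1375/192 = 7.1615.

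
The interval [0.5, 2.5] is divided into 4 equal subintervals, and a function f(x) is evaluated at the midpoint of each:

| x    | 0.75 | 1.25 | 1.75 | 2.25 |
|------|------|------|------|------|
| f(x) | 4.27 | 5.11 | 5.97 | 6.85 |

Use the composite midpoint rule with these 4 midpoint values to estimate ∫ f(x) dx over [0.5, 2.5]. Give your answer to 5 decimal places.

h = 0.5, n = 4.
h·[y(m₁) + y(m₂) + y(m₃) + y(m₄)] = 0.5·(22.20) = 11.10000.

11.10000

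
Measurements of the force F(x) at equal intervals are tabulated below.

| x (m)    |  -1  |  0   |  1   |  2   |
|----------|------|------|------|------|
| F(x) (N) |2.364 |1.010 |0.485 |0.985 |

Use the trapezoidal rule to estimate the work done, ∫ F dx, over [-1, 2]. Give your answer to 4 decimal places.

h = 1, n = 3.
(h/2)·[y₀ + 2y₁ + 2y₂ + y₃] = 0.5·(6.339) = 3.1695.

3.1695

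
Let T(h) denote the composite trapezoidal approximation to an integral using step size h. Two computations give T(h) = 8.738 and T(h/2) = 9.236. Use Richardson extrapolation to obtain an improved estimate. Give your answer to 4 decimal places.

R = (4·T(h/2) − T(h)) / 3 = (4·9.236 − 8.738)/3 = (28.206)/3 = 9.4020.

9.4020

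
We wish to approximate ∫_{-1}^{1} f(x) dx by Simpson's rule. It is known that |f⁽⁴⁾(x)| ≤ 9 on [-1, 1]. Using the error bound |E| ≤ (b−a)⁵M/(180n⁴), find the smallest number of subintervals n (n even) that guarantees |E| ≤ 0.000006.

24

Need 288/(180n⁴) ≤ 0.000006.
n⁴ ≥ 288/(180·0.000006) = 266667 ⇒ n ≥ 22.7244, so the smallest even n is 24. (n must be even for Simpson's rule.)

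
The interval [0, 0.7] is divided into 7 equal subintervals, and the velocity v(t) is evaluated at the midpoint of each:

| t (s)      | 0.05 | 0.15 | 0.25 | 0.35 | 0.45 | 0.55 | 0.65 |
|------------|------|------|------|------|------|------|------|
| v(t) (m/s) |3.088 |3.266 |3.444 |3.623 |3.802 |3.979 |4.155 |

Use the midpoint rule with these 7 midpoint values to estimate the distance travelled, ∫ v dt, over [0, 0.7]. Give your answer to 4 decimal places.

h = 0.1, n = 7.
h·[y(m₁) + y(m₂) + y(m₃) + y(m₄) + y(m₅) + y(m₆) + y(m₇)] = 0.1·(25.357) = 2.5357.

2.5357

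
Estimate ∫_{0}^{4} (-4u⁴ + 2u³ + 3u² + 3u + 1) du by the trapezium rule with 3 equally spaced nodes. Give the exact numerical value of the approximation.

h = (4 − 0)/2 = 2.
Nodes u₀,…,u₂ = 0, 2, 4.
f(u) = -4u⁴ + 2u³ + 3u² + 3u + 1: f₀=1, f₁=-29, f₂=-835.
(h/2)·[f₀ + 2f₁ + f₂] = 1·(-892) = -892.

-892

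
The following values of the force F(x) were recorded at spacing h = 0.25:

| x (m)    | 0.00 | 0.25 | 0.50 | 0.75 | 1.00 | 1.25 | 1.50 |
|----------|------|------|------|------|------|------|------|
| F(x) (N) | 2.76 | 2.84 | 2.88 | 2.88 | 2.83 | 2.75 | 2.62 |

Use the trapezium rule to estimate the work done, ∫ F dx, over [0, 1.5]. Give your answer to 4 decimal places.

4.2175

h = 0.25, n = 6.
(h/2)·[y₀ + 2y₁ + 2y₂ + 2y₃ + 2y₄ + 2y₅ + y₆] = 0.125·(33.74) = 4.2175.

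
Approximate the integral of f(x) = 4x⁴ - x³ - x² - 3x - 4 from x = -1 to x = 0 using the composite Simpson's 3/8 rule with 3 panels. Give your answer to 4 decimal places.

-1.7685

h = (0 − (-1))/3 = 0.333333.
Nodes x₀,…,x₃ = -1, -0.666667, -0.333333, 0.
f(x) = 4x⁴ - x³ - x² - 3x - 4: f₀=3, f₁=-1.358025, f₂=-3.024691, f₃=-4.
(3h/8)·[f₀ + 3f₁ + 3f₂ + f₃] = 0.125·(-14.148148) = -1.7685.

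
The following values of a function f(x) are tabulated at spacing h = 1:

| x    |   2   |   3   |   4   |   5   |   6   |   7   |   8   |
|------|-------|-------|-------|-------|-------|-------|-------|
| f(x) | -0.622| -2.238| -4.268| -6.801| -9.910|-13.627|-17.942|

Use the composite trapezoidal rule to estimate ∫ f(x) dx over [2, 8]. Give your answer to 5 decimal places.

h = 1, n = 6.
(h/2)·[y₀ + 2y₁ + 2y₂ + 2y₃ + 2y₄ + 2y₅ + y₆] = 0.5·(-92.252) = -46.12600.

-46.12600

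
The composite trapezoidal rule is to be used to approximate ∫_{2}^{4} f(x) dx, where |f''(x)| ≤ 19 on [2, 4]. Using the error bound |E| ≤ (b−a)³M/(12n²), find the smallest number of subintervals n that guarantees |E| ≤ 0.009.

Need 152/(12n²) ≤ 0.009.
n² ≥ 152/(12·0.009) = 1407.41 ⇒ n ≥ 37.5154, so the smallest n is 38.

38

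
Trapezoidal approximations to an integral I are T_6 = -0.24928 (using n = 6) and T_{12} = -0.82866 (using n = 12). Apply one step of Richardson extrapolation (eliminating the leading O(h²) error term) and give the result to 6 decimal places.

R = (4·T_{12} − T_6) / 3 = (4·(-0.82866) − (-0.24928))/3 = (-3.06536)/3 = -1.021787.

-1.021787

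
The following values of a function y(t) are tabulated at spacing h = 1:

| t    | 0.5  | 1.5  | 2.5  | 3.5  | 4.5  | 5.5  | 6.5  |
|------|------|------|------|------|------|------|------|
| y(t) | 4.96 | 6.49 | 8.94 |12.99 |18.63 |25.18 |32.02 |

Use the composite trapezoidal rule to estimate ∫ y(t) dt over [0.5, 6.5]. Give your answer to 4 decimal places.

h = 1, n = 6.
(h/2)·[y₀ + 2y₁ + 2y₂ + 2y₃ + 2y₄ + 2y₅ + y₆] = 0.5·(181.44) = 90.7200.

90.7200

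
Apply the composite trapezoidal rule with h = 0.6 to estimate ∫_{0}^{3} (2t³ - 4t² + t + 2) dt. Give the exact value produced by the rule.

15.9

h = (3 − 0)/5 = 0.6.
Nodes t₀,…,t₅ = 0, 0.6, 1.2, 1.8, 2.4, 3.
f(t) = 2t³ - 4t² + t + 2: f₀=2, f₁=1.592, f₂=0.896, f₃=2.504, f₄=9.008, f₅=23.
(h/2)·[f₀ + 2f₁ + 2f₂ + 2f₃ + 2f₄ + f₅] = 0.3·(53) = 15.9.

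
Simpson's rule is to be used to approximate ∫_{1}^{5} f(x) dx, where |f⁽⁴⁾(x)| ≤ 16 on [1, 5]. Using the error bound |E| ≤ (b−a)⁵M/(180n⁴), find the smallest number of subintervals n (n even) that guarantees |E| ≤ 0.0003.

24

Need 16384/(180n⁴) ≤ 0.0003.
n⁴ ≥ 16384/(180·0.0003) = 303407 ⇒ n ≥ 23.4696, so the smallest even n is 24. (n must be even for Simpson's rule.)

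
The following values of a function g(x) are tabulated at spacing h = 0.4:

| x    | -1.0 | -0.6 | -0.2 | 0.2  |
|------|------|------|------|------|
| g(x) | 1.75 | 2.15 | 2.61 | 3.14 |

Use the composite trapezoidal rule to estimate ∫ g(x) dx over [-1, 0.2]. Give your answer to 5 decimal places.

h = 0.4, n = 3.
(h/2)·[y₀ + 2y₁ + 2y₂ + y₃] = 0.2·(14.41) = 2.88200.

2.88200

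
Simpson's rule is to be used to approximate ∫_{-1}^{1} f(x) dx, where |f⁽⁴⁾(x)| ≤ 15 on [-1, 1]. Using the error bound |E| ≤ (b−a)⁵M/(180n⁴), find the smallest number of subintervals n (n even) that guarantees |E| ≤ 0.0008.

Need 480/(180n⁴) ≤ 0.0008.
n⁴ ≥ 480/(180·0.0008) = 3333.33 ⇒ n ≥ 7.5984, so the smallest even n is 8. (n must be even for Simpson's rule.)

8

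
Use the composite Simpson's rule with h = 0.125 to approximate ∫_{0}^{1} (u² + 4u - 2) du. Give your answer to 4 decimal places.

h = (1 − 0)/8 = 0.125.
Nodes u₀,…,u₈ = 0, 0.125, 0.25, 0.375, 0.5, 0.625, 0.75, 0.875, 1.
f(u) = u² + 4u - 2: f₀=-2, f₁=-1.484375, f₂=-0.9375, f₃=-0.359375, f₄=0.25, f₅=0.890625, f₆=1.5625, f₇=2.265625, f₈=3.
(h/3)·[f₀ + 4f₁ + 2f₂ + 4f₃ + 2f₄ + 4f₅ + 2f₆ + 4f₇ + f₈] = 0.041667·(8) = 0.3333.

0.3333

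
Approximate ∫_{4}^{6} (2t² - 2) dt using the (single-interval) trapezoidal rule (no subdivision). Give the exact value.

100

T = (b−a)/2 · [f(4) + f(6)] = 1·[30 + 70] = 100.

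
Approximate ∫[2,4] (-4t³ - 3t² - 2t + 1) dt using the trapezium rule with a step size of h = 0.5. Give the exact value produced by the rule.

h = (4 − 2)/4 = 0.5.
Nodes t₀,…,t₄ = 2, 2.5, 3, 3.5, 4.
f(t) = -4t³ - 3t² - 2t + 1: f₀=-47, f₁=-85.25, f₂=-140, f₃=-214.25, f₄=-311.
(h/2)·[f₀ + 2f₁ + 2f₂ + 2f₃ + f₄] = 0.25·(-1237) = -309.25.

-309.25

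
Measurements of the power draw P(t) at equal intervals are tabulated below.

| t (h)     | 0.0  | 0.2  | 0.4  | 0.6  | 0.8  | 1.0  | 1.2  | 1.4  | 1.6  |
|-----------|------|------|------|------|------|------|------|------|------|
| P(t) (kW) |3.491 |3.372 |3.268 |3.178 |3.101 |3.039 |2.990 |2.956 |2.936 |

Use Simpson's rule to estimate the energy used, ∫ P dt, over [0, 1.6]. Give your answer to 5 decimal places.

5.02167

h = 0.2, n = 8.
(h/3)·[y₀ + 4y₁ + 2y₂ + 4y₃ + 2y₄ + 4y₅ + 2y₆ + 4y₇ + y₈] = 0.066667·(75.325) = 5.02167.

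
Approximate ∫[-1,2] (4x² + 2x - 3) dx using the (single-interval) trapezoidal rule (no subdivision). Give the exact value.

T = (b−a)/2 · [f(-1) + f(2)] = 1.5·[(-1) + 17] = 24.

24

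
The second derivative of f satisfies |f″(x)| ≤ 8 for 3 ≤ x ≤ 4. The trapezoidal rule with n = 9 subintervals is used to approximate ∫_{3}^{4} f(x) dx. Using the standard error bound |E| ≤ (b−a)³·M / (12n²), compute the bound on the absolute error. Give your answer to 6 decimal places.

|E| ≤ (1)³·8 / (12·9²) = 8/972 = 0.008230.

0.008230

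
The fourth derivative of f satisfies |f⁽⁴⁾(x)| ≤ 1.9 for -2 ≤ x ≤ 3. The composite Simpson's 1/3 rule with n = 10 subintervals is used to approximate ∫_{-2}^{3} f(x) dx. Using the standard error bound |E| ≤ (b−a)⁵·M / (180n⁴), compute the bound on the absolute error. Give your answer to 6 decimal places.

0.003299

|E| ≤ (5)⁵·1.9 / (180·10⁴) = 5937.5/1800000 = 0.003299.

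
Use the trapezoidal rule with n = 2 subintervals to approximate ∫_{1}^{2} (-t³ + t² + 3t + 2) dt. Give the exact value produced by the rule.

h = (2 − 1)/2 = 0.5.
Nodes t₀,…,t₂ = 1, 1.5, 2.
f(t) = -t³ + t² + 3t + 2: f₀=5, f₁=5.375, f₂=4.
(h/2)·[f₀ + 2f₁ + f₂] = 0.25·(19.75) = 4.9375.

4.9375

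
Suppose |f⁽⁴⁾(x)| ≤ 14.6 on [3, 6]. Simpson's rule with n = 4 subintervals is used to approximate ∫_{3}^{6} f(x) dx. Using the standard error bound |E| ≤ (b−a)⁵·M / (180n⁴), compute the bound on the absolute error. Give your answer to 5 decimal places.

|E| ≤ (3)⁵·14.6 / (180·4⁴) = 3547.8/46080 = 0.07699.

0.07699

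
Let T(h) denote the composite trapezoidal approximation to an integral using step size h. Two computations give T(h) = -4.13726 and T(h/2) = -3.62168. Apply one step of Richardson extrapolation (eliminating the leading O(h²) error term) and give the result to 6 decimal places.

-3.449820

R = (4·T(h/2) − T(h)) / 3 = (4·(-3.62168) − (-4.13726))/3 = (-10.34946)/3 = -3.449820.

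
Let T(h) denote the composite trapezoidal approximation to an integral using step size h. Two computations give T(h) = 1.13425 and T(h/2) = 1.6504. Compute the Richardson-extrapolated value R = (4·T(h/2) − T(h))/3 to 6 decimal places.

R = (4·T(h/2) − T(h)) / 3 = (4·1.6504 − 1.13425)/3 = (5.46735)/3 = 1.822450.

1.822450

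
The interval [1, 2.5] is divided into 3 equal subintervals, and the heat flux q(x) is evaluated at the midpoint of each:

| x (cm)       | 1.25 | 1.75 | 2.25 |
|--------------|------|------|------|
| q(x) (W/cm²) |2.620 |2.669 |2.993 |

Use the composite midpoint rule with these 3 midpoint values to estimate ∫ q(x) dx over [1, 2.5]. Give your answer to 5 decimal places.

h = 0.5, n = 3.
h·[y(m₁) + y(m₂) + y(m₃)] = 0.5·(8.282) = 4.14100.

4.14100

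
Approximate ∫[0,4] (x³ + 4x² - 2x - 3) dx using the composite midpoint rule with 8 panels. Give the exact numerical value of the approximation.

120.5

h = (4 − 0)/8 = 0.5.
Midpoints m₁,…,m₈ = 0.25, 0.75, 1.25, 1.75, 2.25, 2.75, 3.25, 3.75.
f(m₁)=-3.234375, f(m₂)=-1.828125, f(m₃)=2.703125, f(m₄)=11.109375, f(m₅)=24.140625, f(m₆)=42.546875, f(m₇)=67.078125, f(m₈)=98.484375.
h·[f(m₁) + f(m₂) + f(m₃) + f(m₄) + f(m₅) + f(m₆) + f(m₇) + f(m₈)] = 0.5·(241) = 120.5.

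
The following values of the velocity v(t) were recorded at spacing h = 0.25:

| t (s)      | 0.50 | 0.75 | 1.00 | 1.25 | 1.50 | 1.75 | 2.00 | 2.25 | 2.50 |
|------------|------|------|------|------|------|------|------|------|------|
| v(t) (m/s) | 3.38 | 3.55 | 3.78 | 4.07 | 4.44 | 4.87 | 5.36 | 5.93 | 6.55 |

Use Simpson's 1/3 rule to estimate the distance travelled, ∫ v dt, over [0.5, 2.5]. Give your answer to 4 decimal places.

h = 0.25, n = 8.
(h/3)·[y₀ + 4y₁ + 2y₂ + 4y₃ + 2y₄ + 4y₅ + 2y₆ + 4y₇ + y₈] = 0.083333·(110.77) = 9.2308.

9.2308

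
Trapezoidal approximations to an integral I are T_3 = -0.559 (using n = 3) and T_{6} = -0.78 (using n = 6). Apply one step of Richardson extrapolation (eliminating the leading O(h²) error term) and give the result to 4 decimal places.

R = (4·T_{6} − T_3) / 3 = (4·(-0.78) − (-0.559))/3 = (-2.561)/3 = -0.8537.

-0.8537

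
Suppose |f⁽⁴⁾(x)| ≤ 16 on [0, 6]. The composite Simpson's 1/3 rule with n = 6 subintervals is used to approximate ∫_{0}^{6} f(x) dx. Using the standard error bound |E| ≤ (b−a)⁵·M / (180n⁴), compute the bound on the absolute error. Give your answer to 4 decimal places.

0.5333

|E| ≤ (6)⁵·16 / (180·6⁴) = 124416/233280 = 0.5333.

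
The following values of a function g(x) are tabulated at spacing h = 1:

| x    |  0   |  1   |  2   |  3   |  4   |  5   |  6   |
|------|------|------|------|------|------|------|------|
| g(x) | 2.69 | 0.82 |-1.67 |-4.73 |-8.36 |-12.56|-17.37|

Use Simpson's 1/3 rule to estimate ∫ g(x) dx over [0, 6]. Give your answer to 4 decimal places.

h = 1, n = 6.
(h/3)·[y₀ + 4y₁ + 2y₂ + 4y₃ + 2y₄ + 4y₅ + y₆] = 0.333333·(-100.62) = -33.5400.

-33.5400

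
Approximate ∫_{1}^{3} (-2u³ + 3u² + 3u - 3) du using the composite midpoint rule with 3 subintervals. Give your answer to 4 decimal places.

-7.3333

h = (3 − 1)/3 = 0.666667.
Midpoints m₁,…,m₃ = 1.333333, 2, 2.666667.
f(m₁)=1.592593, f(m₂)=-1, f(m₃)=-11.592593.
h·[f(m₁) + f(m₂) + f(m₃)] = 0.666667·(-11) = -7.3333.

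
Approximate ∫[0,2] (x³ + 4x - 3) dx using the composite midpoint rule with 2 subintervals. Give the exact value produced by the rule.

5.5

h = (2 − 0)/2 = 1.
Midpoints m₁,…,m₂ = 0.5, 1.5.
f(m₁)=-0.875, f(m₂)=6.375.
h·[f(m₁) + f(m₂)] = 1·(5.5) = 5.5.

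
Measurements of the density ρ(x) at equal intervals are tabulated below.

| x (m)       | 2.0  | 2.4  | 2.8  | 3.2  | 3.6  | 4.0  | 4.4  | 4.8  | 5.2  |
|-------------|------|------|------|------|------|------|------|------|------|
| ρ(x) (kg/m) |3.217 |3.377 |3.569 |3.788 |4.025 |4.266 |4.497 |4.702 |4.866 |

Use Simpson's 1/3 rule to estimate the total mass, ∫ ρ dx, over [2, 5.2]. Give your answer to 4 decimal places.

12.9063

h = 0.4, n = 8.
(h/3)·[y₀ + 4y₁ + 2y₂ + 4y₃ + 2y₄ + 4y₅ + 2y₆ + 4y₇ + y₈] = 0.133333·(96.797) = 12.9063.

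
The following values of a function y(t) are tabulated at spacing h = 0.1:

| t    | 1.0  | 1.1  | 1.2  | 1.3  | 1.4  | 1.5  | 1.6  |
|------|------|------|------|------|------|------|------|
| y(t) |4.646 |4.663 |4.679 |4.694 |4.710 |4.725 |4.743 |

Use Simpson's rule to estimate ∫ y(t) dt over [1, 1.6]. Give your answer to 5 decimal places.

2.81650

h = 0.1, n = 6.
(h/3)·[y₀ + 4y₁ + 2y₂ + 4y₃ + 2y₄ + 4y₅ + y₆] = 0.033333·(84.495) = 2.81650.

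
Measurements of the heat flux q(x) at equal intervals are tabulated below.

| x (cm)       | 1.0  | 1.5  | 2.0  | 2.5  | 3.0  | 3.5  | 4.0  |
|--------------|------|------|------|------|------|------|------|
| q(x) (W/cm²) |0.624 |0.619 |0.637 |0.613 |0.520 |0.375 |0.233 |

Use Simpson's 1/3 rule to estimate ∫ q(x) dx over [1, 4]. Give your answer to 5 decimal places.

h = 0.5, n = 6.
(h/3)·[y₀ + 4y₁ + 2y₂ + 4y₃ + 2y₄ + 4y₅ + y₆] = 0.166667·(9.599) = 1.59983.

1.59983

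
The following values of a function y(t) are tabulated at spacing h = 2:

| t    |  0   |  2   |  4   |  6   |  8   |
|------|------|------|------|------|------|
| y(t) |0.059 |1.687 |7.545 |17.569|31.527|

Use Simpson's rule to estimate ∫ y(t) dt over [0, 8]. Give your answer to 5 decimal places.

82.46667

h = 2, n = 4.
(h/3)·[y₀ + 4y₁ + 2y₂ + 4y₃ + y₄] = 0.666667·(123.700) = 82.46667.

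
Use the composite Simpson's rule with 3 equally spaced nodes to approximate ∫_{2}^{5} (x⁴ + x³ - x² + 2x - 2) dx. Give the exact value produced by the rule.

h = (5 − 2)/2 = 1.5.
Nodes x₀,…,x₂ = 2, 3.5, 5.
f(x) = x⁴ + x³ - x² + 2x - 2: f₀=22, f₁=185.6875, f₂=733.
(h/3)·[f₀ + 4f₁ + f₂] = 0.5·(1497.75) = 748.875.

748.875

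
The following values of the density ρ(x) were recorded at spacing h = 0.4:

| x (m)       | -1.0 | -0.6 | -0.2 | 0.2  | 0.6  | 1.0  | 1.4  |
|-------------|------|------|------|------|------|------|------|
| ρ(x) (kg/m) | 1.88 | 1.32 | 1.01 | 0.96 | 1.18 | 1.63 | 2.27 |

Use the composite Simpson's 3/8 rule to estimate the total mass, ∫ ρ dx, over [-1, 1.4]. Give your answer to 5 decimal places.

h = 0.4, n = 6.
(3h/8)·[y₀ + 3y₁ + 3y₂ + 2y₃ + 3y₄ + 3y₅ + y₆] = 0.15·(21.49) = 3.22350.

3.22350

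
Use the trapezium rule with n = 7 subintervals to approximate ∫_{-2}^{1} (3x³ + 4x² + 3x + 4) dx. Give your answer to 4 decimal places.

8.2041

h = (1 − (-2))/7 = 0.428571.
Nodes x₀,…,x₇ = -2, -1.571429, -1.142857, -0.714286, -0.285714, 0.142857, 0.571429, 1.
f(x) = 3x³ + 4x² + 3x + 4: f₀=-10, f₁=-2.478134, f₂=1.317784, f₃=2.804665, f₄=3.399417, f₅=4.518950, f₆=7.580175, f₇=14.
(h/2)·[f₀ + 2f₁ + 2f₂ + 2f₃ + 2f₄ + 2f₅ + 2f₆ + f₇] = 0.214286·(38.285714) = 8.2041.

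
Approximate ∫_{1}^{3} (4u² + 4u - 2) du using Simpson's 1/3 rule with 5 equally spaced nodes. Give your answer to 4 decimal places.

h = (3 − 1)/4 = 0.5.
Nodes u₀,…,u₄ = 1, 1.5, 2, 2.5, 3.
f(u) = 4u² + 4u - 2: f₀=6, f₁=13, f₂=22, f₃=33, f₄=46.
(h/3)·[f₀ + 4f₁ + 2f₂ + 4f₃ + f₄] = 0.166667·(280) = 46.6667.

46.6667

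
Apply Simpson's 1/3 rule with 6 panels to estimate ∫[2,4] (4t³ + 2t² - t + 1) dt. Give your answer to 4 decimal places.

273.3333

h = (4 − 2)/6 = 0.333333.
Nodes t₀,…,t₆ = 2, 2.333333, 2.666667, 3, 3.333333, 3.666667, 4.
f(t) = 4t³ + 2t² - t + 1: f₀=39, f₁=60.370370, f₂=88.407407, f₃=124, f₄=168.037037, f₅=221.407407, f₆=285.
(h/3)·[f₀ + 4f₁ + 2f₂ + 4f₃ + 2f₄ + 4f₅ + f₆] = 0.111111·(2460) = 273.3333.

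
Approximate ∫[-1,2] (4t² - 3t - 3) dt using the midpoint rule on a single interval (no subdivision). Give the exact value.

M = (b−a)·f(0.5) = 3·(-3.5) = -10.5.

-10.5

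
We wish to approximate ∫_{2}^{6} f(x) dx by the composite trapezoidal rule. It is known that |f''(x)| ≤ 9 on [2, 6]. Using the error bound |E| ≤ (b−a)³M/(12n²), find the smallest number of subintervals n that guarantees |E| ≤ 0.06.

29

Need 576/(12n²) ≤ 0.06.
n² ≥ 576/(12·0.06) = 800 ⇒ n ≥ 28.2843, so the smallest n is 29.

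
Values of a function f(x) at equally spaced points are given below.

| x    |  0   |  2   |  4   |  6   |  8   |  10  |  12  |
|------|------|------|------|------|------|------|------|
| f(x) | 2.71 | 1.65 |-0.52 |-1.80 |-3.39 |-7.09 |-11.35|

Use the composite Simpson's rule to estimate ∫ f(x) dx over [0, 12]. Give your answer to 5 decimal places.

-30.28000

h = 2, n = 6.
(h/3)·[y₀ + 4y₁ + 2y₂ + 4y₃ + 2y₄ + 4y₅ + y₆] = 0.666667·(-45.42) = -30.28000.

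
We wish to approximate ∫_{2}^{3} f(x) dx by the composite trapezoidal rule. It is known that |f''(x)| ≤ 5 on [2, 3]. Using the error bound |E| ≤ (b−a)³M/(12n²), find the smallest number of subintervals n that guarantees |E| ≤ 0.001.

21

Need 5/(12n²) ≤ 0.001.
n² ≥ 5/(12·0.001) = 416.667 ⇒ n ≥ 20.4124, so the smallest n is 21.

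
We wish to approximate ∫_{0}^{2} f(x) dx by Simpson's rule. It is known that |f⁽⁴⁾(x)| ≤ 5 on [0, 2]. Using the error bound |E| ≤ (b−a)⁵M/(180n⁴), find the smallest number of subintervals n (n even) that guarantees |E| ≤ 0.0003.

8

Need 160/(180n⁴) ≤ 0.0003.
n⁴ ≥ 160/(180·0.0003) = 2962.96 ⇒ n ≥ 7.3779, so the smallest even n is 8. (n must be even for Simpson's rule.)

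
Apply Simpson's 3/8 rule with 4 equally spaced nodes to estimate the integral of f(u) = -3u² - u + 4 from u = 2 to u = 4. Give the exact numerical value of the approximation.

h = (4 − 2)/3 = 0.666667.
Nodes u₀,…,u₃ = 2, 2.666667, 3.333333, 4.
f(u) = -3u² - u + 4: f₀=-10, f₁=-20, f₂=-32.666667, f₃=-48.
(3h/8)·[f₀ + 3f₁ + 3f₂ + f₃] = 0.25·(-216) = -54.

-54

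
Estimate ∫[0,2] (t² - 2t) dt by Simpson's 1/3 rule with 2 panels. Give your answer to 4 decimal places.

-1.3333

h = (2 − 0)/2 = 1.
Nodes t₀,…,t₂ = 0, 1, 2.
f(t) = t² - 2t: f₀=0, f₁=-1, f₂=0.
(h/3)·[f₀ + 4f₁ + f₂] = 0.333333·(-4) = -1.3333.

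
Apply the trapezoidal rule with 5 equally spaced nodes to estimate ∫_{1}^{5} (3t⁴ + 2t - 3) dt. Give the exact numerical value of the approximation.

2010

h = (5 − 1)/4 = 1.
Nodes t₀,…,t₄ = 1, 2, 3, 4, 5.
f(t) = 3t⁴ + 2t - 3: f₀=2, f₁=49, f₂=246, f₃=773, f₄=1882.
(h/2)·[f₀ + 2f₁ + 2f₂ + 2f₃ + f₄] = 0.5·(4020) = 2010.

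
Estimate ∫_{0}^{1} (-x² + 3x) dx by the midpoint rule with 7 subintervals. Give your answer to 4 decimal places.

1.1684

h = (1 − 0)/7 = 0.142857.
Midpoints m₁,…,m₇ = 0.071429, 0.214286, 0.357143, 0.5, 0.642857, 0.785714, 0.928571.
f(m₁)=0.209184, f(m₂)=0.596939, f(m₃)=0.943878, f(m₄)=1.25, f(m₅)=1.515306, f(m₆)=1.739796, f(m₇)=1.923469.
h·[f(m₁) + f(m₂) + f(m₃) + f(m₄) + f(m₅) + f(m₆) + f(m₇)] = 0.142857·(8.178571) = 1.1684.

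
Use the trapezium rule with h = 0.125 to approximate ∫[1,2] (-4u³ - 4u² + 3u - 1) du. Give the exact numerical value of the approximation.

h = (2 − 1)/8 = 0.125.
Nodes u₀,…,u₈ = 1, 1.125, 1.25, 1.375, 1.5, 1.625, 1.75, 1.875, 2.
f(u) = -4u³ - 4u² + 3u - 1: f₀=-6, f₁=-8.3828125, f₂=-11.3125, f₃=-14.8359375, f₄=-19, f₅=-23.8515625, f₆=-29.4375, f₇=-35.8046875, f₈=-43.
(h/2)·[f₀ + 2f₁ + 2f₂ + 2f₃ + 2f₄ + 2f₅ + 2f₆ + 2f₇ + f₈] = 0.0625·(-334.25) = -20.890625.

-20.890625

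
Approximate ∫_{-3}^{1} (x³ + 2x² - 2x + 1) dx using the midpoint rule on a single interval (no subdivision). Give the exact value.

M = (b−a)·f(-1) = 4·(4) = 16.

16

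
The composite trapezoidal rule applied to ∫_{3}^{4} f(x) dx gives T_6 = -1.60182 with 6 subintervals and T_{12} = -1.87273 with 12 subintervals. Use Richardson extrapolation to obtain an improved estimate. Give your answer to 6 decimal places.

-1.963033

R = (4·T_{12} − T_6) / 3 = (4·(-1.87273) − (-1.60182))/3 = (-5.88910)/3 = -1.963033.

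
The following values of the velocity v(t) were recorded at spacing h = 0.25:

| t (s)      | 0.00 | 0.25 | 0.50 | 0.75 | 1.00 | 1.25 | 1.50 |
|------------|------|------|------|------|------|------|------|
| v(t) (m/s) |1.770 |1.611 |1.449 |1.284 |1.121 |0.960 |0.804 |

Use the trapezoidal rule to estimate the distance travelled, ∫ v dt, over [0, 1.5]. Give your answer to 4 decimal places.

1.9280

h = 0.25, n = 6.
(h/2)·[y₀ + 2y₁ + 2y₂ + 2y₃ + 2y₄ + 2y₅ + y₆] = 0.125·(15.424) = 1.9280.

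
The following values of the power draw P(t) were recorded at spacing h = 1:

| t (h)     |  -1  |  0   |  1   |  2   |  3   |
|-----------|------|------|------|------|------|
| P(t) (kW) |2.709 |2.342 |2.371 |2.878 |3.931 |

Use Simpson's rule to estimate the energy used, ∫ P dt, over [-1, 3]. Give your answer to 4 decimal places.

h = 1, n = 4.
(h/3)·[y₀ + 4y₁ + 2y₂ + 4y₃ + y₄] = 0.333333·(32.262) = 10.7540.

10.7540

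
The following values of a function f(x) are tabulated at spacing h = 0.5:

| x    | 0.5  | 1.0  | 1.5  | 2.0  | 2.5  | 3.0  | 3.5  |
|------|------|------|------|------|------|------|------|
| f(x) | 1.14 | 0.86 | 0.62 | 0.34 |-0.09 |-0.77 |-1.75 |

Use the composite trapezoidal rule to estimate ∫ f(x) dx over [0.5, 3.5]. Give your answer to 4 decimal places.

h = 0.5, n = 6.
(h/2)·[y₀ + 2y₁ + 2y₂ + 2y₃ + 2y₄ + 2y₅ + y₆] = 0.25·(1.31) = 0.3275.

0.3275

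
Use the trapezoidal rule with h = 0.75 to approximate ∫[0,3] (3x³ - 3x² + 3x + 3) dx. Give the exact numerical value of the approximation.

h = (3 − 0)/4 = 0.75.
Nodes x₀,…,x₄ = 0, 0.75, 1.5, 2.25, 3.
f(x) = 3x³ - 3x² + 3x + 3: f₀=3, f₁=4.828125, f₂=10.875, f₃=28.734375, f₄=66.
(h/2)·[f₀ + 2f₁ + 2f₂ + 2f₃ + f₄] = 0.375·(157.875) = 59.203125.

59.203125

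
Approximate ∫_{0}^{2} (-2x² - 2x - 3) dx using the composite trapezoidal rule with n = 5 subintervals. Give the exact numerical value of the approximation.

h = (2 − 0)/5 = 0.4.
Nodes x₀,…,x₅ = 0, 0.4, 0.8, 1.2, 1.6, 2.
f(x) = -2x² - 2x - 3: f₀=-3, f₁=-4.12, f₂=-5.88, f₃=-8.28, f₄=-11.32, f₅=-15.
(h/2)·[f₀ + 2f₁ + 2f₂ + 2f₃ + 2f₄ + f₅] = 0.2·(-77.2) = -15.44.

-15.44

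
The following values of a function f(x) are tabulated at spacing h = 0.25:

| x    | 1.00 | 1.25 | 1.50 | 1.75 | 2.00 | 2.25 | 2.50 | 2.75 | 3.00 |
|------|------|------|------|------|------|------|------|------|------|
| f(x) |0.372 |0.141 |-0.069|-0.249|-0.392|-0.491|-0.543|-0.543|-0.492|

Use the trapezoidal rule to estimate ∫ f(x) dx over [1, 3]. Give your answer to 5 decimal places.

h = 0.25, n = 8.
(h/2)·[y₀ + 2y₁ + 2y₂ + 2y₃ + 2y₄ + 2y₅ + 2y₆ + 2y₇ + y₈] = 0.125·(-4.412) = -0.55150.

-0.55150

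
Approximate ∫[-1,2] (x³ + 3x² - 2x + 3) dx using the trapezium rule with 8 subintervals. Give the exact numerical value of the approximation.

19.06640625

h = (2 − (-1))/8 = 0.375.
Nodes x₀,…,x₈ = -1, -0.625, -0.25, 0.125, 0.5, 0.875, 1.25, 1.625, 2.
f(x) = x³ + 3x² - 2x + 3: f₀=7, f₁=5.177734375, f₂=3.671875, f₃=2.798828125, f₄=2.875, f₅=4.216796875, f₆=7.140625, f₇=11.962890625, f₈=19.
(h/2)·[f₀ + 2f₁ + 2f₂ + 2f₃ + 2f₄ + 2f₅ + 2f₆ + 2f₇ + f₈] = 0.1875·(101.6875) = 19.06640625.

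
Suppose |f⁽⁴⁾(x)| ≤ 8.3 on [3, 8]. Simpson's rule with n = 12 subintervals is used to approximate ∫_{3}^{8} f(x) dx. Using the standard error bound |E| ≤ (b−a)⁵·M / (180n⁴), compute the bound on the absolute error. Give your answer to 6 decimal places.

0.006949

|E| ≤ (5)⁵·8.3 / (180·12⁴) = 25937.5/3732480 = 0.006949.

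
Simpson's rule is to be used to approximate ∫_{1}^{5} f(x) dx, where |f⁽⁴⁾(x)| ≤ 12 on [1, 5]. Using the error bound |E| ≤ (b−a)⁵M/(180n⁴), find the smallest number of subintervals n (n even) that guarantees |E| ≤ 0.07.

Need 12288/(180n⁴) ≤ 0.07.
n⁴ ≥ 12288/(180·0.07) = 975.238 ⇒ n ≥ 5.5883, so the smallest even n is 6. (n must be even for Simpson's rule.)

6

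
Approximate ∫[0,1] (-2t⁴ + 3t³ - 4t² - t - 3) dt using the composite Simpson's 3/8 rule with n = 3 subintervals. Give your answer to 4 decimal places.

-4.4907

h = (1 − 0)/3 = 0.333333.
Nodes t₀,…,t₃ = 0, 0.333333, 0.666667, 1.
f(t) = -2t⁴ + 3t³ - 4t² - t - 3: f₀=-3, f₁=-3.691358, f₂=-4.950617, f₃=-7.
(3h/8)·[f₀ + 3f₁ + 3f₂ + f₃] = 0.125·(-35.925926) = -4.4907.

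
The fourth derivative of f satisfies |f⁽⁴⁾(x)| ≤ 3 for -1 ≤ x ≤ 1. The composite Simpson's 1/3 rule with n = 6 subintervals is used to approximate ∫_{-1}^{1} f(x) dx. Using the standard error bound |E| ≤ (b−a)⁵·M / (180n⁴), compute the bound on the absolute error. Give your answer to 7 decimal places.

|E| ≤ (2)⁵·3 / (180·6⁴) = 96/233280 = 0.0004115.

0.0004115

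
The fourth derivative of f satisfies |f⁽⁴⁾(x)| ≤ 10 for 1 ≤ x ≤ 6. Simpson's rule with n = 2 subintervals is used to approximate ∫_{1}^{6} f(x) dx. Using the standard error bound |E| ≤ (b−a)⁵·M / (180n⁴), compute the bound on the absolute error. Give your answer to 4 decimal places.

|E| ≤ (5)⁵·10 / (180·2⁴) = 31250/2880 = 10.8507.

10.8507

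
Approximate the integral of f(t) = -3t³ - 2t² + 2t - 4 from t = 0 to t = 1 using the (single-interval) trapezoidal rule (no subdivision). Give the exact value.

T = (b−a)/2 · [f(0) + f(1)] = 0.5·[(-4) + (-7)] = -5.5.

-5.5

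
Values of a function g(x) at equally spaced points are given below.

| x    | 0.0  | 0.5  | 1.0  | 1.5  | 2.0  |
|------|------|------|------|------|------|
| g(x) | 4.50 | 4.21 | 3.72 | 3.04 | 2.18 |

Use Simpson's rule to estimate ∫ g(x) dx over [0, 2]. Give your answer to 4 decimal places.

7.1867

h = 0.5, n = 4.
(h/3)·[y₀ + 4y₁ + 2y₂ + 4y₃ + y₄] = 0.166667·(43.12) = 7.1867.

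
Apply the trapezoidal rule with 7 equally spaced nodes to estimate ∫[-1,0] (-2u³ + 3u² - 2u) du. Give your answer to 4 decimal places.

h = (0 − (-1))/6 = 0.166667.
Nodes u₀,…,u₆ = -1, -0.833333, -0.666667, -0.5, -0.333333, -0.166667, 0.
f(u) = -2u³ + 3u² - 2u: f₀=7, f₁=4.907407, f₂=3.259259, f₃=2, f₄=1.074074, f₅=0.425926, f₆=0.
(h/2)·[f₀ + 2f₁ + 2f₂ + 2f₃ + 2f₄ + 2f₅ + f₆] = 0.083333·(30.333333) = 2.5278.

2.5278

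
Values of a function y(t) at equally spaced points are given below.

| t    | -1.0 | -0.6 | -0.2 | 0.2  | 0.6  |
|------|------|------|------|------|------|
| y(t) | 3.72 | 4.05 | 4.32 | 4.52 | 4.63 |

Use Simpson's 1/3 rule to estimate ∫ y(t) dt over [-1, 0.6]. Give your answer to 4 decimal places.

h = 0.4, n = 4.
(h/3)·[y₀ + 4y₁ + 2y₂ + 4y₃ + y₄] = 0.133333·(51.27) = 6.8360.

6.8360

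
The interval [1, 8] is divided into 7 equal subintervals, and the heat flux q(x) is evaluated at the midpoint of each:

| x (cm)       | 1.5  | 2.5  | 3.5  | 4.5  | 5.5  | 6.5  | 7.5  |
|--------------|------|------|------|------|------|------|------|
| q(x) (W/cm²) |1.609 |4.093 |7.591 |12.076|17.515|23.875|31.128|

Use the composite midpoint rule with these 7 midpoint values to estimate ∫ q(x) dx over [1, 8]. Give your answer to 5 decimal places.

97.88700

h = 1, n = 7.
h·[y(m₁) + y(m₂) + y(m₃) + y(m₄) + y(m₅) + y(m₆) + y(m₇)] = 1·(97.887) = 97.88700.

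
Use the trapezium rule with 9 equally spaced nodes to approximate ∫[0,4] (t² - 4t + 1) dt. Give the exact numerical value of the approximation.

-6.5

h = (4 − 0)/8 = 0.5.
Nodes t₀,…,t₈ = 0, 0.5, 1, 1.5, 2, 2.5, 3, 3.5, 4.
f(t) = t² - 4t + 1: f₀=1, f₁=-0.75, f₂=-2, f₃=-2.75, f₄=-3, f₅=-2.75, f₆=-2, f₇=-0.75, f₈=1.
(h/2)·[f₀ + 2f₁ + 2f₂ + 2f₃ + 2f₄ + 2f₅ + 2f₆ + 2f₇ + f₈] = 0.25·(-26) = -6.5.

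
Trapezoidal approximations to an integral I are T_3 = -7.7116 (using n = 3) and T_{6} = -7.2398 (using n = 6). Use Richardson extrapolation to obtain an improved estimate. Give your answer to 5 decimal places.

R = (4·T_{6} − T_3) / 3 = (4·(-7.2398) − (-7.7116))/3 = (-21.2476)/3 = -7.08253.

-7.08253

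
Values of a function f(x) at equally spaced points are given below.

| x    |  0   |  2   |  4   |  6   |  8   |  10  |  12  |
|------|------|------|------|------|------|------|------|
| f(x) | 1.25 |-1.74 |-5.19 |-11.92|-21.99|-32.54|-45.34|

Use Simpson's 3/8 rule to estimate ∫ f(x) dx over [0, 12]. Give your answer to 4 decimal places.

-189.2325

h = 2, n = 6.
(3h/8)·[y₀ + 3y₁ + 3y₂ + 2y₃ + 3y₄ + 3y₅ + y₆] = 0.75·(-252.31) = -189.2325.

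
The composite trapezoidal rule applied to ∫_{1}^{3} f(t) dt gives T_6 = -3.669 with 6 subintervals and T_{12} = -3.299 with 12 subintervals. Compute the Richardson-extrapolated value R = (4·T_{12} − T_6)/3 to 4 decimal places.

R = (4·T_{12} − T_6) / 3 = (4·(-3.299) − (-3.669))/3 = (-9.527)/3 = -3.1757.

-3.1757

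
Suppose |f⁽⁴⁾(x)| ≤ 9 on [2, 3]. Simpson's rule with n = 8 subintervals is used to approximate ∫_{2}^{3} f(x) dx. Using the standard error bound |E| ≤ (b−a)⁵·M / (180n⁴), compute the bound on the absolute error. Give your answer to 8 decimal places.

0.00001221

|E| ≤ (1)⁵·9 / (180·8⁴) = 9/737280 = 0.00001221.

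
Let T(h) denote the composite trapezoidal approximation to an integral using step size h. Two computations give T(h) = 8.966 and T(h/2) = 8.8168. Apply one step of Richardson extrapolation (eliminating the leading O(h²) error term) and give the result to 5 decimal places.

R = (4·T(h/2) − T(h)) / 3 = (4·8.8168 − 8.966)/3 = (26.3012)/3 = 8.76707.

8.76707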